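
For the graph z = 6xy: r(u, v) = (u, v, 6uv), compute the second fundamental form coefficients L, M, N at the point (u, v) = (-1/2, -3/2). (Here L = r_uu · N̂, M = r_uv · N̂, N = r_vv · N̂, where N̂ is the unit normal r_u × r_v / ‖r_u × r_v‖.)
L = 0;  M = 6*sqrt(91)/91;  N = 0

Compute the unit normal N̂(u, v) = (-6*v/sqrt(36*u^2 + 36*v^2 + 1), -6*u/sqrt(36*u^2 + 36*v^2 + 1), 1/sqrt(36*u^2 + 36*v^2 + 1)), and the second partials r_uu, r_uv, r_vv. Take dot products:
  L(u, v) = r_uu · N̂ = 0,
  M(u, v) = r_uv · N̂ = 6/sqrt(36*u^2 + 36*v^2 + 1),
  N(u, v) = r_vv · N̂ = 0.
Evaluating at (u, v) = (-1/2, -3/2):
  L = 0, M = 6*sqrt(91)/91, N = 0.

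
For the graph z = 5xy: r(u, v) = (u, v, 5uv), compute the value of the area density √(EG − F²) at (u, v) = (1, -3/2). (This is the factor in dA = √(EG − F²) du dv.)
√(EG − F²)|_{(1, -3/2)} = sqrt(329)/2

E = 25*v^2 + 1, F = 25*u*v, G = 25*u^2 + 1, so EG − F² = 25*u^2 + 25*v^2 + 1. Taking the positive square root: √(EG − F²) = sqrt(25*u^2 + 25*v^2 + 1). At (u, v) = (1, -3/2): sqrt(329)/2.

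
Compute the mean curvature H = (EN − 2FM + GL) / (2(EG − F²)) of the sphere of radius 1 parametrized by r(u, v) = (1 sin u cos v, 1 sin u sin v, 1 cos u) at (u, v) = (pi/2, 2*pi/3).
H = -1

With E = 1, F = 0, G = sin(u)^2, L = -sin(u)/Abs(sin(u)), M = 0, N = -sin(u)^3/Abs(sin(u)), assemble
  H = (EN − 2FM + GL) / (2(EG − F²)) = -sin(u)/Abs(sin(u)).
At (u, v) = (pi/2, 2*pi/3): H = -1.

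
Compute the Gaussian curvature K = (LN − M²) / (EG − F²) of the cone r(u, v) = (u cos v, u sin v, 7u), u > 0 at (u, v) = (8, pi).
K = 0

Coefficients of the first fundamental form: E = 50, F = 0, G = u^2.
Coefficients of the second fundamental form: L = 0, M = 0, N = 7*sqrt(2)*u^2/(10*Abs(u)).
Assemble K = (LN − M²)/(EG − F²) = 0. At (u, v) = (8, pi): K = 0.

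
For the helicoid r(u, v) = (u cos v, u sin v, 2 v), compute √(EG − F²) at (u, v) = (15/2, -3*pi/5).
√(EG − F²)|_{(15/2, -3*pi/5)} = sqrt(241)/2

E = 1, F = 0, G = u^2 + 4; EG − F² = u^2 + 4; √(EG − F²) = sqrt(u^2 + 4). At the given point: sqrt(241)/2.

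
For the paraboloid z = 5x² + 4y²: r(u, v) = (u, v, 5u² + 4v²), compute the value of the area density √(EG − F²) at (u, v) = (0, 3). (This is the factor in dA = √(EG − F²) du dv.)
√(EG − F²)|_{(0, 3)} = sqrt(577)

E = 100*u^2 + 1, F = 80*u*v, G = 64*v^2 + 1, so EG − F² = 100*u^2 + 64*v^2 + 1. Taking the positive square root: √(EG − F²) = sqrt(100*u^2 + 64*v^2 + 1). At (u, v) = (0, 3): sqrt(577).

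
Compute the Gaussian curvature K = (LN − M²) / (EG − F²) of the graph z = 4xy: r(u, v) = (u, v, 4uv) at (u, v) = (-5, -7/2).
K = -16/356409

Coefficients of the first fundamental form: E = 16*v^2 + 1, F = 16*u*v, G = 16*u^2 + 1.
Coefficients of the second fundamental form: L = 0, M = 4/sqrt(16*u^2 + 16*v^2 + 1), N = 0.
Assemble K = (LN − M²)/(EG − F²) = -16/(256*u^4 + 512*u^2*v^2 + 32*u^2 + 256*v^4 + 32*v^2 + 1). At (u, v) = (-5, -7/2): K = -16/356409.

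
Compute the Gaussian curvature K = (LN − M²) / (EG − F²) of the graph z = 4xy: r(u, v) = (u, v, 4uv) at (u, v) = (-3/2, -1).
K = -16/2809

Coefficients of the first fundamental form: E = 16*v^2 + 1, F = 16*u*v, G = 16*u^2 + 1.
Coefficients of the second fundamental form: L = 0, M = 4/sqrt(16*u^2 + 16*v^2 + 1), N = 0.
Assemble K = (LN − M²)/(EG − F²) = -16/(256*u^4 + 512*u^2*v^2 + 32*u^2 + 256*v^4 + 32*v^2 + 1). At (u, v) = (-3/2, -1): K = -16/2809.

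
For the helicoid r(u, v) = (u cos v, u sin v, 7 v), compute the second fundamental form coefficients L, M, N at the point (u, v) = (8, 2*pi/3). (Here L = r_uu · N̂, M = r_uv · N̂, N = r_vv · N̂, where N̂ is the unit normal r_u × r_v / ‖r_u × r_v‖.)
L = 0;  M = -7*sqrt(113)/113;  N = 0

Compute the unit normal N̂(u, v) = (7*sin(v)/sqrt(u^2 + 49), -7*cos(v)/sqrt(u^2 + 49), u/sqrt(u^2 + 49)), and the second partials r_uu, r_uv, r_vv. Take dot products:
  L(u, v) = r_uu · N̂ = 0,
  M(u, v) = r_uv · N̂ = -7/sqrt(u^2 + 49),
  N(u, v) = r_vv · N̂ = 0.
Evaluating at (u, v) = (8, 2*pi/3):
  L = 0, M = -7*sqrt(113)/113, N = 0.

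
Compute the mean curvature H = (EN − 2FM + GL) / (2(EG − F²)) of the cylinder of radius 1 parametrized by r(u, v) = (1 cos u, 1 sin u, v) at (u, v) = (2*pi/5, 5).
H = -1/2

With E = 1, F = 0, G = 1, L = -1, M = 0, N = 0, assemble
  H = (EN − 2FM + GL) / (2(EG − F²)) = -1/2.
At (u, v) = (2*pi/5, 5): H = -1/2.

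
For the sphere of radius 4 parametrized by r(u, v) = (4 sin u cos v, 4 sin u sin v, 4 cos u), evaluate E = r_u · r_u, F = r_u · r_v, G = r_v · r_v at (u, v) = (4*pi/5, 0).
E = 16;  F = 0;  G = 10 - 2*sqrt(5)

Partials: r_u = (4*cos(u)*cos(v), 4*sin(v)*cos(u), -4*sin(u)), r_v = (-4*sin(u)*sin(v), 4*sin(u)*cos(v), 0). As functions of (u, v):
  E = r_u · r_u = 16,
  F = r_u · r_v = 0,
  G = r_v · r_v = 16*sin(u)^2.
Evaluating at (u, v) = (4*pi/5, 0): E = 16, F = 0, G = 10 - 2*sqrt(5).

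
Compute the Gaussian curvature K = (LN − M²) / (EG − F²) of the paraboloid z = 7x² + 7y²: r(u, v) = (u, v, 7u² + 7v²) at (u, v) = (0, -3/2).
K = 49/48841

Coefficients of the first fundamental form: E = 196*u^2 + 1, F = 196*u*v, G = 196*v^2 + 1.
Coefficients of the second fundamental form: L = 14/sqrt(196*u^2 + 196*v^2 + 1), M = 0, N = 14/sqrt(196*u^2 + 196*v^2 + 1).
Assemble K = (LN − M²)/(EG − F²) = 196/(38416*u^4 + 76832*u^2*v^2 + 392*u^2 + 38416*v^4 + 392*v^2 + 1). At (u, v) = (0, -3/2): K = 49/48841.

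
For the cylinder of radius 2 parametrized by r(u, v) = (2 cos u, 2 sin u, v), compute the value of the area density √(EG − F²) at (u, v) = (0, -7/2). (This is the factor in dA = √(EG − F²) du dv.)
√(EG − F²)|_{(0, -7/2)} = 2

E = 4, F = 0, G = 1, so EG − F² = 4. Taking the positive square root: √(EG − F²) = 2. At (u, v) = (0, -7/2): 2.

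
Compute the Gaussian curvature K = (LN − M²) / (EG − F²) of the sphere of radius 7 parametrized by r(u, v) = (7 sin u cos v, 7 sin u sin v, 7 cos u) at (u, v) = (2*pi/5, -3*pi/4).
K = 1/49

Coefficients of the first fundamental form: E = 49, F = 0, G = 49*sin(u)^2.
Coefficients of the second fundamental form: L = -7*sin(u)/Abs(sin(u)), M = 0, N = -7*sin(u)^3/Abs(sin(u)).
Assemble K = (LN − M²)/(EG − F²) = 1/49. At (u, v) = (2*pi/5, -3*pi/4): K = 1/49.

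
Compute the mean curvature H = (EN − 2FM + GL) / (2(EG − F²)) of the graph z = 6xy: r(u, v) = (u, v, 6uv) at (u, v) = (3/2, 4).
H = -324*sqrt(658)/108241

With E = 36*v^2 + 1, F = 36*u*v, G = 36*u^2 + 1, L = 0, M = 6/sqrt(36*u^2 + 36*v^2 + 1), N = 0, assemble
  H = (EN − 2FM + GL) / (2(EG − F²)) = -216*u*v/(36*u^2 + 36*v^2 + 1)^(3/2).
At (u, v) = (3/2, 4): H = -324*sqrt(658)/108241.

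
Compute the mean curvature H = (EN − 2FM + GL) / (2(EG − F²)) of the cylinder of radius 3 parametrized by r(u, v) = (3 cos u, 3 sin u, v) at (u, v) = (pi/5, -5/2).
H = -1/6

With E = 9, F = 0, G = 1, L = -3, M = 0, N = 0, assemble
  H = (EN − 2FM + GL) / (2(EG − F²)) = -1/6.
At (u, v) = (pi/5, -5/2): H = -1/6.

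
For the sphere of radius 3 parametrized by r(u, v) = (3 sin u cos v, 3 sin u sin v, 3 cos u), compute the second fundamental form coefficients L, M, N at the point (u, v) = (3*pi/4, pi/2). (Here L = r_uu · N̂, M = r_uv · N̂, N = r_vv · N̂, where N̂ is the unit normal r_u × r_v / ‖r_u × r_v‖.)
L = -3;  M = 0;  N = -3/2

Compute the unit normal N̂(u, v) = (sin(u)^2*cos(v)/Abs(sin(u)), sin(u)^2*sin(v)/Abs(sin(u)), sin(2*u)/(2*Abs(sin(u)))), and the second partials r_uu, r_uv, r_vv. Take dot products:
  L(u, v) = r_uu · N̂ = -3*sin(u)/Abs(sin(u)),
  M(u, v) = r_uv · N̂ = 0,
  N(u, v) = r_vv · N̂ = -3*sin(u)^3/Abs(sin(u)).
Evaluating at (u, v) = (3*pi/4, pi/2):
  L = -3, M = 0, N = -3/2.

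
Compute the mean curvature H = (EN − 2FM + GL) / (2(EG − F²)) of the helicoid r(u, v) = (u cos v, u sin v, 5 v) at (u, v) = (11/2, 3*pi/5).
H = 0

With E = 1, F = 0, G = u^2 + 25, L = 0, M = -5/sqrt(u^2 + 25), N = 0, assemble
  H = (EN − 2FM + GL) / (2(EG − F²)) = 0.
At (u, v) = (11/2, 3*pi/5): H = 0.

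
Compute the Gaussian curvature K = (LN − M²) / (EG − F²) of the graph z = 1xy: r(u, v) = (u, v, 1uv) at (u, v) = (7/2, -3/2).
K = -4/961

Coefficients of the first fundamental form: E = v^2 + 1, F = u*v, G = u^2 + 1.
Coefficients of the second fundamental form: L = 0, M = 1/sqrt(u^2 + v^2 + 1), N = 0.
Assemble K = (LN − M²)/(EG − F²) = 1/((u^2*v^2 - (u^2 + 1)*(v^2 + 1))*(u^2 + v^2 + 1)). At (u, v) = (7/2, -3/2): K = -4/961.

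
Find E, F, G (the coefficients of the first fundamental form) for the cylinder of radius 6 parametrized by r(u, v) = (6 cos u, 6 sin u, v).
E = 36;  F = 0;  G = 1

Compute partials: r_u = (-6*sin(u), 6*cos(u), 0), r_v = (0, 0, 1). Then
  E = r_u · r_u = 36,
  F = r_u · r_v = 0,
  G = r_v · r_v = 1.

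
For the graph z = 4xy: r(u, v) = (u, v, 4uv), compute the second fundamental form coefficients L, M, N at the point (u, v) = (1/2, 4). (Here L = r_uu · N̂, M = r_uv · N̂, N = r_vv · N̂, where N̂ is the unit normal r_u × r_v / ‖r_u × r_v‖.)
L = 0;  M = 4*sqrt(29)/87;  N = 0

Compute the unit normal N̂(u, v) = (-4*v/sqrt(16*u^2 + 16*v^2 + 1), -4*u/sqrt(16*u^2 + 16*v^2 + 1), 1/sqrt(16*u^2 + 16*v^2 + 1)), and the second partials r_uu, r_uv, r_vv. Take dot products:
  L(u, v) = r_uu · N̂ = 0,
  M(u, v) = r_uv · N̂ = 4/sqrt(16*u^2 + 16*v^2 + 1),
  N(u, v) = r_vv · N̂ = 0.
Evaluating at (u, v) = (1/2, 4):
  L = 0, M = 4*sqrt(29)/87, N = 0.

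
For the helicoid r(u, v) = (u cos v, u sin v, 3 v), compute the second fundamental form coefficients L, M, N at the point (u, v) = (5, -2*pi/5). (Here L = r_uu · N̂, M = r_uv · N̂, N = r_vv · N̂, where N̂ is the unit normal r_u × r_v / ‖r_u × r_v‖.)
L = 0;  M = -3*sqrt(34)/34;  N = 0

Compute the unit normal N̂(u, v) = (3*sin(v)/sqrt(u^2 + 9), -3*cos(v)/sqrt(u^2 + 9), u/sqrt(u^2 + 9)), and the second partials r_uu, r_uv, r_vv. Take dot products:
  L(u, v) = r_uu · N̂ = 0,
  M(u, v) = r_uv · N̂ = -3/sqrt(u^2 + 9),
  N(u, v) = r_vv · N̂ = 0.
Evaluating at (u, v) = (5, -2*pi/5):
  L = 0, M = -3*sqrt(34)/34, N = 0.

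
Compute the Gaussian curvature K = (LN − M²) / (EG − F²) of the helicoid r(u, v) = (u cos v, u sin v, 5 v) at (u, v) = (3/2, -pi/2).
K = -400/11881

Coefficients of the first fundamental form: E = 1, F = 0, G = u^2 + 25.
Coefficients of the second fundamental form: L = 0, M = -5/sqrt(u^2 + 25), N = 0.
Assemble K = (LN − M²)/(EG − F²) = -25/(u^2 + 25)^2. At (u, v) = (3/2, -pi/2): K = -400/11881.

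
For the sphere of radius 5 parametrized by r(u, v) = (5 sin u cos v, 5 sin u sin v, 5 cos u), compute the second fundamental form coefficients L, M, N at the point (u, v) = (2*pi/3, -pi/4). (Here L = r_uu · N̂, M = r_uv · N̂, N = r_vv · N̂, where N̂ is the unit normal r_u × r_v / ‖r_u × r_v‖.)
L = -5;  M = 0;  N = -15/4

Compute the unit normal N̂(u, v) = (sin(u)^2*cos(v)/Abs(sin(u)), sin(u)^2*sin(v)/Abs(sin(u)), sin(2*u)/(2*Abs(sin(u)))), and the second partials r_uu, r_uv, r_vv. Take dot products:
  L(u, v) = r_uu · N̂ = -5*sin(u)/Abs(sin(u)),
  M(u, v) = r_uv · N̂ = 0,
  N(u, v) = r_vv · N̂ = -5*sin(u)^3/Abs(sin(u)).
Evaluating at (u, v) = (2*pi/3, -pi/4):
  L = -5, M = 0, N = -15/4.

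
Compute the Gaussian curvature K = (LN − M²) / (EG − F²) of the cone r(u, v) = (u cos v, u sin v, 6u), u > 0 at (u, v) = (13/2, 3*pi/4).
K = 0

Coefficients of the first fundamental form: E = 37, F = 0, G = u^2.
Coefficients of the second fundamental form: L = 0, M = 0, N = 6*sqrt(37)*u^2/(37*Abs(u)).
Assemble K = (LN − M²)/(EG − F²) = 0. At (u, v) = (13/2, 3*pi/4): K = 0.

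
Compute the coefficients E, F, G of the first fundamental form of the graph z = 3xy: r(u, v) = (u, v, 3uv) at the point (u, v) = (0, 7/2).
E = 445/4;  F = 0;  G = 1

Partials: r_u = (1, 0, 3*v), r_v = (0, 1, 3*u). As functions of (u, v):
  E = r_u · r_u = 9*v^2 + 1,
  F = r_u · r_v = 9*u*v,
  G = r_v · r_v = 9*u^2 + 1.
Evaluating at (u, v) = (0, 7/2): E = 445/4, F = 0, G = 1.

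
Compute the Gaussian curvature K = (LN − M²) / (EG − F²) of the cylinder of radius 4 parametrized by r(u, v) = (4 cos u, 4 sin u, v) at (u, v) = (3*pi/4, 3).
K = 0

Coefficients of the first fundamental form: E = 16, F = 0, G = 1.
Coefficients of the second fundamental form: L = -4, M = 0, N = 0.
Assemble K = (LN − M²)/(EG − F²) = 0. At (u, v) = (3*pi/4, 3): K = 0.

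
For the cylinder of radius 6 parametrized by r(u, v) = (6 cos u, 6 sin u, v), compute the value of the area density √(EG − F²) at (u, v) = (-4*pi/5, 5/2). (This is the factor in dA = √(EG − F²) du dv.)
√(EG − F²)|_{(-4*pi/5, 5/2)} = 6

E = 36, F = 0, G = 1, so EG − F² = 36. Taking the positive square root: √(EG − F²) = 6. At (u, v) = (-4*pi/5, 5/2): 6.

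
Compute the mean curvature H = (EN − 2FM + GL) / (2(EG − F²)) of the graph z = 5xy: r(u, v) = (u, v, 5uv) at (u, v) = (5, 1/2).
H = -2500*sqrt(281)/2131947

With E = 25*v^2 + 1, F = 25*u*v, G = 25*u^2 + 1, L = 0, M = 5/sqrt(25*u^2 + 25*v^2 + 1), N = 0, assemble
  H = (EN − 2FM + GL) / (2(EG − F²)) = -125*u*v/(25*u^2 + 25*v^2 + 1)^(3/2).
At (u, v) = (5, 1/2): H = -2500*sqrt(281)/2131947.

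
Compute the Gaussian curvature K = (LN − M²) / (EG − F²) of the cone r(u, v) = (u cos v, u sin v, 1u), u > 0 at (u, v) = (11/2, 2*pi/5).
K = 0

Coefficients of the first fundamental form: E = 2, F = 0, G = u^2.
Coefficients of the second fundamental form: L = 0, M = 0, N = sqrt(2)*u^2/(2*Abs(u)).
Assemble K = (LN − M²)/(EG − F²) = 0. At (u, v) = (11/2, 2*pi/5): K = 0.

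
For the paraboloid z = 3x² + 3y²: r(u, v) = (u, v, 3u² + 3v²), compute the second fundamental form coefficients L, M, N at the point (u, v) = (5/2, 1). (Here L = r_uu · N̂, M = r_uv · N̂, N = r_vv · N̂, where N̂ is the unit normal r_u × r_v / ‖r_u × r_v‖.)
L = 3*sqrt(262)/131;  M = 0;  N = 3*sqrt(262)/131

Compute the unit normal N̂(u, v) = (-6*u/sqrt(36*u^2 + 36*v^2 + 1), -6*v/sqrt(36*u^2 + 36*v^2 + 1), 1/sqrt(36*u^2 + 36*v^2 + 1)), and the second partials r_uu, r_uv, r_vv. Take dot products:
  L(u, v) = r_uu · N̂ = 6/sqrt(36*u^2 + 36*v^2 + 1),
  M(u, v) = r_uv · N̂ = 0,
  N(u, v) = r_vv · N̂ = 6/sqrt(36*u^2 + 36*v^2 + 1).
Evaluating at (u, v) = (5/2, 1):
  L = 3*sqrt(262)/131, M = 0, N = 3*sqrt(262)/131.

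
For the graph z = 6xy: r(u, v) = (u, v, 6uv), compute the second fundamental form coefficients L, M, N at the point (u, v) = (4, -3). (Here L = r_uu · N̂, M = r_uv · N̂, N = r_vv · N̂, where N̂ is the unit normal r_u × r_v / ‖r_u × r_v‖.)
L = 0;  M = 6*sqrt(901)/901;  N = 0

Compute the unit normal N̂(u, v) = (-6*v/sqrt(36*u^2 + 36*v^2 + 1), -6*u/sqrt(36*u^2 + 36*v^2 + 1), 1/sqrt(36*u^2 + 36*v^2 + 1)), and the second partials r_uu, r_uv, r_vv. Take dot products:
  L(u, v) = r_uu · N̂ = 0,
  M(u, v) = r_uv · N̂ = 6/sqrt(36*u^2 + 36*v^2 + 1),
  N(u, v) = r_vv · N̂ = 0.
Evaluating at (u, v) = (4, -3):
  L = 0, M = 6*sqrt(901)/901, N = 0.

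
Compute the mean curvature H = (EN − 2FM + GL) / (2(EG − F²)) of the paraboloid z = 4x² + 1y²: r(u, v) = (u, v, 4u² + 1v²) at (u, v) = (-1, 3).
H = 213*sqrt(101)/10201

With E = 64*u^2 + 1, F = 16*u*v, G = 4*v^2 + 1, L = 8/sqrt(64*u^2 + 4*v^2 + 1), M = 0, N = 2/sqrt(64*u^2 + 4*v^2 + 1), assemble
  H = (EN − 2FM + GL) / (2(EG − F²)) = (64*u^2 + 16*v^2 + 5)/(64*u^2 + 4*v^2 + 1)^(3/2).
At (u, v) = (-1, 3): H = 213*sqrt(101)/10201.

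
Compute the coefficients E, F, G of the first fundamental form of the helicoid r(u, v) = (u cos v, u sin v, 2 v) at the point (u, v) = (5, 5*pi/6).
E = 1;  F = 0;  G = 29

Partials: r_u = (cos(v), sin(v), 0), r_v = (-u*sin(v), u*cos(v), 2). As functions of (u, v):
  E = r_u · r_u = 1,
  F = r_u · r_v = 0,
  G = r_v · r_v = u^2 + 4.
Evaluating at (u, v) = (5, 5*pi/6): E = 1, F = 0, G = 29.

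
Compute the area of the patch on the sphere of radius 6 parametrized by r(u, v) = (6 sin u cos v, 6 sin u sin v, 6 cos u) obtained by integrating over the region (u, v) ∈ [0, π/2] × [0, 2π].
Area = 72*pi

Area = ∫∫ √(EG − F²) du dv with √(EG − F²) = 36*Abs(sin(u)). Integrating over [0, π/2] × [0, 2π] gives 72*pi.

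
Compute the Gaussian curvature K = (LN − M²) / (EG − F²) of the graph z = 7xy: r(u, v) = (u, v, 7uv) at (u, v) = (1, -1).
K = -49/9801

Coefficients of the first fundamental form: E = 49*v^2 + 1, F = 49*u*v, G = 49*u^2 + 1.
Coefficients of the second fundamental form: L = 0, M = 7/sqrt(49*u^2 + 49*v^2 + 1), N = 0.
Assemble K = (LN − M²)/(EG − F²) = -49/(2401*u^4 + 4802*u^2*v^2 + 98*u^2 + 2401*v^4 + 98*v^2 + 1). At (u, v) = (1, -1): K = -49/9801.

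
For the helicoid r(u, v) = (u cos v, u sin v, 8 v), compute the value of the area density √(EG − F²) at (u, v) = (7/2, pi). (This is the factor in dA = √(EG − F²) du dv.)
√(EG − F²)|_{(7/2, pi)} = sqrt(305)/2

E = 1, F = 0, G = u^2 + 64, so EG − F² = u^2 + 64. Taking the positive square root: √(EG − F²) = sqrt(u^2 + 64). At (u, v) = (7/2, pi): sqrt(305)/2.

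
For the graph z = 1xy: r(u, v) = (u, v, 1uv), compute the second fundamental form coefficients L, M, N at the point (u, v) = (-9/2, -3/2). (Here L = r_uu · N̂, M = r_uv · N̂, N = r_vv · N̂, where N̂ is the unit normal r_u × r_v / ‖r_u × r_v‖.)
L = 0;  M = sqrt(94)/47;  N = 0

Compute the unit normal N̂(u, v) = (-v/sqrt(u^2 + v^2 + 1), -u/sqrt(u^2 + v^2 + 1), 1/sqrt(u^2 + v^2 + 1)), and the second partials r_uu, r_uv, r_vv. Take dot products:
  L(u, v) = r_uu · N̂ = 0,
  M(u, v) = r_uv · N̂ = 1/sqrt(u^2 + v^2 + 1),
  N(u, v) = r_vv · N̂ = 0.
Evaluating at (u, v) = (-9/2, -3/2):
  L = 0, M = sqrt(94)/47, N = 0.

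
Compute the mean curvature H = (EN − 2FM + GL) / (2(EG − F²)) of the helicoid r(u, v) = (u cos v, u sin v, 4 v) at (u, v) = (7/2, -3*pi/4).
H = 0

With E = 1, F = 0, G = u^2 + 16, L = 0, M = -4/sqrt(u^2 + 16), N = 0, assemble
  H = (EN − 2FM + GL) / (2(EG − F²)) = 0.
At (u, v) = (7/2, -3*pi/4): H = 0.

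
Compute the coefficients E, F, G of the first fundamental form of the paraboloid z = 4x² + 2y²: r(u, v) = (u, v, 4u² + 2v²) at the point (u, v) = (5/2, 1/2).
E = 401;  F = 40;  G = 5

Partials: r_u = (1, 0, 8*u), r_v = (0, 1, 4*v). As functions of (u, v):
  E = r_u · r_u = 64*u^2 + 1,
  F = r_u · r_v = 32*u*v,
  G = r_v · r_v = 16*v^2 + 1.
Evaluating at (u, v) = (5/2, 1/2): E = 401, F = 40, G = 5.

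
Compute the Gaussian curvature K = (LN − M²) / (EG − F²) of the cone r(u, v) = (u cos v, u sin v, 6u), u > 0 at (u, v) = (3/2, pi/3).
K = 0

Coefficients of the first fundamental form: E = 37, F = 0, G = u^2.
Coefficients of the second fundamental form: L = 0, M = 0, N = 6*sqrt(37)*u^2/(37*Abs(u)).
Assemble K = (LN − M²)/(EG − F²) = 0. At (u, v) = (3/2, pi/3): K = 0.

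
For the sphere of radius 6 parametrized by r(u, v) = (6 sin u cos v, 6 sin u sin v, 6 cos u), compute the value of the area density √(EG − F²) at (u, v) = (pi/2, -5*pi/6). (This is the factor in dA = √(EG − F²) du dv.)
√(EG − F²)|_{(pi/2, -5*pi/6)} = 36

E = 36, F = 0, G = 36*sin(u)^2, so EG − F² = 1296*sin(u)^2. Taking the positive square root: √(EG − F²) = 36*Abs(sin(u)). At (u, v) = (pi/2, -5*pi/6): 36.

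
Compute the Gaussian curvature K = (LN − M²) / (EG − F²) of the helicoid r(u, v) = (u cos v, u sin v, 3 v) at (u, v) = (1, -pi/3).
K = -9/100

Coefficients of the first fundamental form: E = 1, F = 0, G = u^2 + 9.
Coefficients of the second fundamental form: L = 0, M = -3/sqrt(u^2 + 9), N = 0.
Assemble K = (LN − M²)/(EG − F²) = -9/(u^2 + 9)^2. At (u, v) = (1, -pi/3): K = -9/100.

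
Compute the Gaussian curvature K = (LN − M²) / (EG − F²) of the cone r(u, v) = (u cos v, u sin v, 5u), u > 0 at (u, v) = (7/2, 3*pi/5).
K = 0

Coefficients of the first fundamental form: E = 26, F = 0, G = u^2.
Coefficients of the second fundamental form: L = 0, M = 0, N = 5*sqrt(26)*u^2/(26*Abs(u)).
Assemble K = (LN − M²)/(EG − F²) = 0. At (u, v) = (7/2, 3*pi/5): K = 0.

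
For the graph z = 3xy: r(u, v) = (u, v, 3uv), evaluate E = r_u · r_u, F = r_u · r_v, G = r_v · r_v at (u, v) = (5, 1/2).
E = 13/4;  F = 45/2;  G = 226

Partials: r_u = (1, 0, 3*v), r_v = (0, 1, 3*u). As functions of (u, v):
  E = r_u · r_u = 9*v^2 + 1,
  F = r_u · r_v = 9*u*v,
  G = r_v · r_v = 9*u^2 + 1.
Evaluating at (u, v) = (5, 1/2): E = 13/4, F = 45/2, G = 226.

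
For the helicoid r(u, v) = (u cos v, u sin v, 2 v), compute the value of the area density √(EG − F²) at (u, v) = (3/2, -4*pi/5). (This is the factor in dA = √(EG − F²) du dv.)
√(EG − F²)|_{(3/2, -4*pi/5)} = 5/2

E = 1, F = 0, G = u^2 + 4, so EG − F² = u^2 + 4. Taking the positive square root: √(EG − F²) = sqrt(u^2 + 4). At (u, v) = (3/2, -4*pi/5): 5/2.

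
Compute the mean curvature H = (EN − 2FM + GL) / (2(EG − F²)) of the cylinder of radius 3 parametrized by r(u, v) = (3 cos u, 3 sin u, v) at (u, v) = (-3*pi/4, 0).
H = -1/6

With E = 9, F = 0, G = 1, L = -3, M = 0, N = 0, assemble
  H = (EN − 2FM + GL) / (2(EG − F²)) = -1/6.
At (u, v) = (-3*pi/4, 0): H = -1/6.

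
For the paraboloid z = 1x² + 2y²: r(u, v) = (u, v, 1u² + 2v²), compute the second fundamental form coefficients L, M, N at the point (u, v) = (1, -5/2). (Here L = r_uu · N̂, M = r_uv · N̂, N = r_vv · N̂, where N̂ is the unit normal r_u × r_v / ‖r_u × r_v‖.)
L = 2*sqrt(105)/105;  M = 0;  N = 4*sqrt(105)/105

Compute the unit normal N̂(u, v) = (-2*u/sqrt(4*u^2 + 16*v^2 + 1), -4*v/sqrt(4*u^2 + 16*v^2 + 1), 1/sqrt(4*u^2 + 16*v^2 + 1)), and the second partials r_uu, r_uv, r_vv. Take dot products:
  L(u, v) = r_uu · N̂ = 2/sqrt(4*u^2 + 16*v^2 + 1),
  M(u, v) = r_uv · N̂ = 0,
  N(u, v) = r_vv · N̂ = 4/sqrt(4*u^2 + 16*v^2 + 1).
Evaluating at (u, v) = (1, -5/2):
  L = 2*sqrt(105)/105, M = 0, N = 4*sqrt(105)/105.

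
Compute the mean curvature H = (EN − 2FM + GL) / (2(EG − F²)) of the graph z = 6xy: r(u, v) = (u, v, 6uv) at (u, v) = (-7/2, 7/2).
H = 2646*sqrt(883)/779689

With E = 36*v^2 + 1, F = 36*u*v, G = 36*u^2 + 1, L = 0, M = 6/sqrt(36*u^2 + 36*v^2 + 1), N = 0, assemble
  H = (EN − 2FM + GL) / (2(EG − F²)) = -216*u*v/(36*u^2 + 36*v^2 + 1)^(3/2).
At (u, v) = (-7/2, 7/2): H = 2646*sqrt(883)/779689.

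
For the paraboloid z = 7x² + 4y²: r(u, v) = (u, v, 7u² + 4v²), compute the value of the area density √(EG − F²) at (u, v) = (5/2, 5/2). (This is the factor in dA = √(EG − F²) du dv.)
√(EG − F²)|_{(5/2, 5/2)} = sqrt(1626)

E = 196*u^2 + 1, F = 112*u*v, G = 64*v^2 + 1, so EG − F² = 196*u^2 + 64*v^2 + 1. Taking the positive square root: √(EG − F²) = sqrt(196*u^2 + 64*v^2 + 1). At (u, v) = (5/2, 5/2): sqrt(1626).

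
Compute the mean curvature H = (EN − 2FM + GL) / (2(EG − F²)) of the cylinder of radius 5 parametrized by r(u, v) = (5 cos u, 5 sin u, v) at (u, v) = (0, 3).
H = -1/10

With E = 25, F = 0, G = 1, L = -5, M = 0, N = 0, assemble
  H = (EN − 2FM + GL) / (2(EG − F²)) = -1/10.
At (u, v) = (0, 3): H = -1/10.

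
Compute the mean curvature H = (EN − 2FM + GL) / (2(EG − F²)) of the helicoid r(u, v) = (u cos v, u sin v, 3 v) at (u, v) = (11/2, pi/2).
H = 0

With E = 1, F = 0, G = u^2 + 9, L = 0, M = -3/sqrt(u^2 + 9), N = 0, assemble
  H = (EN − 2FM + GL) / (2(EG − F²)) = 0.
At (u, v) = (11/2, pi/2): H = 0.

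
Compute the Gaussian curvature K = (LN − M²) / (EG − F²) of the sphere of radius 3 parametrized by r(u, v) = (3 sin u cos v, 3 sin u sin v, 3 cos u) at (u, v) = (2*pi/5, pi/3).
K = 1/9

Coefficients of the first fundamental form: E = 9, F = 0, G = 9*sin(u)^2.
Coefficients of the second fundamental form: L = -3*sin(u)/Abs(sin(u)), M = 0, N = -3*sin(u)^3/Abs(sin(u)).
Assemble K = (LN − M²)/(EG − F²) = 1/9. At (u, v) = (2*pi/5, pi/3): K = 1/9.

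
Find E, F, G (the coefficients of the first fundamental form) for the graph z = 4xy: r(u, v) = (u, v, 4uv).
E = 16*v^2 + 1;  F = 16*u*v;  G = 16*u^2 + 1

Compute partials: r_u = (1, 0, 4*v), r_v = (0, 1, 4*u). Then
  E = r_u · r_u = 16*v^2 + 1,
  F = r_u · r_v = 16*u*v,
  G = r_v · r_v = 16*u^2 + 1.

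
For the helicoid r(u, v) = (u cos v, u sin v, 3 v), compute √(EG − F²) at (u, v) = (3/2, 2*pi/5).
√(EG − F²)|_{(3/2, 2*pi/5)} = 3*sqrt(5)/2

E = 1, F = 0, G = u^2 + 9; EG − F² = u^2 + 9; √(EG − F²) = sqrt(u^2 + 9). At the given point: 3*sqrt(5)/2.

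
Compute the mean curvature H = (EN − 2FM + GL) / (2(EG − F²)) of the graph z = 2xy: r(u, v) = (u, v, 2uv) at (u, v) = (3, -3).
H = 72*sqrt(73)/5329

With E = 4*v^2 + 1, F = 4*u*v, G = 4*u^2 + 1, L = 0, M = 2/sqrt(4*u^2 + 4*v^2 + 1), N = 0, assemble
  H = (EN − 2FM + GL) / (2(EG − F²)) = -8*u*v/(4*u^2 + 4*v^2 + 1)^(3/2).
At (u, v) = (3, -3): H = 72*sqrt(73)/5329.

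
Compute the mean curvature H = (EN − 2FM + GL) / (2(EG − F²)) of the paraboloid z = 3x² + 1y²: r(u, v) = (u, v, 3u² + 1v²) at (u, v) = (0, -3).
H = 112*sqrt(37)/1369

With E = 36*u^2 + 1, F = 12*u*v, G = 4*v^2 + 1, L = 6/sqrt(36*u^2 + 4*v^2 + 1), M = 0, N = 2/sqrt(36*u^2 + 4*v^2 + 1), assemble
  H = (EN − 2FM + GL) / (2(EG − F²)) = 4*(9*u^2 + 3*v^2 + 1)/(36*u^2 + 4*v^2 + 1)^(3/2).
At (u, v) = (0, -3): H = 112*sqrt(37)/1369.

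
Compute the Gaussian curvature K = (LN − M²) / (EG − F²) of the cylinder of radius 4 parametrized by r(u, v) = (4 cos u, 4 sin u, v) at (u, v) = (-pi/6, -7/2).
K = 0

Coefficients of the first fundamental form: E = 16, F = 0, G = 1.
Coefficients of the second fundamental form: L = -4, M = 0, N = 0.
Assemble K = (LN − M²)/(EG − F²) = 0. At (u, v) = (-pi/6, -7/2): K = 0.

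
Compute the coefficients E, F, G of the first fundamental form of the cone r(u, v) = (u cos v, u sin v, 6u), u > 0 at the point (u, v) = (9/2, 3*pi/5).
E = 37;  F = 0;  G = 81/4

Partials: r_u = (cos(v), sin(v), 6), r_v = (-u*sin(v), u*cos(v), 0). As functions of (u, v):
  E = r_u · r_u = 37,
  F = r_u · r_v = 0,
  G = r_v · r_v = u^2.
Evaluating at (u, v) = (9/2, 3*pi/5): E = 37, F = 0, G = 81/4.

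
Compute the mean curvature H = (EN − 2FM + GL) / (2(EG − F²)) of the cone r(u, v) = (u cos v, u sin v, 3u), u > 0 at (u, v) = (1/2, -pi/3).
H = 3*sqrt(10)/10

With E = 10, F = 0, G = u^2, L = 0, M = 0, N = 3*sqrt(10)*u^2/(10*Abs(u)), assemble
  H = (EN − 2FM + GL) / (2(EG − F²)) = 3*sqrt(10)/(20*Abs(u)).
At (u, v) = (1/2, -pi/3): H = 3*sqrt(10)/10.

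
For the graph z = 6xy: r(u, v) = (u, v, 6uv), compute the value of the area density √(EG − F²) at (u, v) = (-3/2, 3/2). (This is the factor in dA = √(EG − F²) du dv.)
√(EG − F²)|_{(-3/2, 3/2)} = sqrt(163)

E = 36*v^2 + 1, F = 36*u*v, G = 36*u^2 + 1, so EG − F² = 36*u^2 + 36*v^2 + 1. Taking the positive square root: √(EG − F²) = sqrt(36*u^2 + 36*v^2 + 1). At (u, v) = (-3/2, 3/2): sqrt(163).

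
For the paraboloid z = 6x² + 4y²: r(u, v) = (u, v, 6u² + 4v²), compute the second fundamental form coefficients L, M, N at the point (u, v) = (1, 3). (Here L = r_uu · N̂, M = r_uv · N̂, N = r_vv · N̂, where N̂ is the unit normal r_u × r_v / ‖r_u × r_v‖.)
L = 12*sqrt(721)/721;  M = 0;  N = 8*sqrt(721)/721

Compute the unit normal N̂(u, v) = (-12*u/sqrt(144*u^2 + 64*v^2 + 1), -8*v/sqrt(144*u^2 + 64*v^2 + 1), 1/sqrt(144*u^2 + 64*v^2 + 1)), and the second partials r_uu, r_uv, r_vv. Take dot products:
  L(u, v) = r_uu · N̂ = 12/sqrt(144*u^2 + 64*v^2 + 1),
  M(u, v) = r_uv · N̂ = 0,
  N(u, v) = r_vv · N̂ = 8/sqrt(144*u^2 + 64*v^2 + 1).
Evaluating at (u, v) = (1, 3):
  L = 12*sqrt(721)/721, M = 0, N = 8*sqrt(721)/721.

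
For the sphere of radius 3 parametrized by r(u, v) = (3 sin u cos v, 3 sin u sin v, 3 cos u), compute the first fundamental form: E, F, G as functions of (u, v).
E = 9;  F = 0;  G = 9*sin(u)^2

Compute partials: r_u = (3*cos(u)*cos(v), 3*sin(v)*cos(u), -3*sin(u)), r_v = (-3*sin(u)*sin(v), 3*sin(u)*cos(v), 0). Then
  E = r_u · r_u = 9,
  F = r_u · r_v = 0,
  G = r_v · r_v = 9*sin(u)^2.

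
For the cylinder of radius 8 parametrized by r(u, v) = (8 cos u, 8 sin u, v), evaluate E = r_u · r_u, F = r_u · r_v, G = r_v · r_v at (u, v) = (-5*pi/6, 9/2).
E = 64;  F = 0;  G = 1

Partials: r_u = (-8*sin(u), 8*cos(u), 0), r_v = (0, 0, 1). As functions of (u, v):
  E = r_u · r_u = 64,
  F = r_u · r_v = 0,
  G = r_v · r_v = 1.
Evaluating at (u, v) = (-5*pi/6, 9/2): E = 64, F = 0, G = 1.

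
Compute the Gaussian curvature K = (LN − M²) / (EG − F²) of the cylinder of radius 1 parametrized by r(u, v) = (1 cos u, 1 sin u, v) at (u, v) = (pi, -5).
K = 0

Coefficients of the first fundamental form: E = 1, F = 0, G = 1.
Coefficients of the second fundamental form: L = -1, M = 0, N = 0.
Assemble K = (LN − M²)/(EG − F²) = 0. At (u, v) = (pi, -5): K = 0.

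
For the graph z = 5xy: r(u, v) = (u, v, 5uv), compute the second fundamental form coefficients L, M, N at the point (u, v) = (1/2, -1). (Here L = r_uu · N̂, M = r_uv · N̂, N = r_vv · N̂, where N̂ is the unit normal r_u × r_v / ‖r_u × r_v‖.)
L = 0;  M = 10*sqrt(129)/129;  N = 0

Compute the unit normal N̂(u, v) = (-5*v/sqrt(25*u^2 + 25*v^2 + 1), -5*u/sqrt(25*u^2 + 25*v^2 + 1), 1/sqrt(25*u^2 + 25*v^2 + 1)), and the second partials r_uu, r_uv, r_vv. Take dot products:
  L(u, v) = r_uu · N̂ = 0,
  M(u, v) = r_uv · N̂ = 5/sqrt(25*u^2 + 25*v^2 + 1),
  N(u, v) = r_vv · N̂ = 0.
Evaluating at (u, v) = (1/2, -1):
  L = 0, M = 10*sqrt(129)/129, N = 0.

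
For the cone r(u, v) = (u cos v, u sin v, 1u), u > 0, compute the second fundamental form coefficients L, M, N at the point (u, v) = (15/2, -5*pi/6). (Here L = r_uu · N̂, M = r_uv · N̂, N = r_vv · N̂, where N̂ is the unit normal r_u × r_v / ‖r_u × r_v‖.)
L = 0;  M = 0;  N = 15*sqrt(2)/4

Compute the unit normal N̂(u, v) = (-sqrt(2)*u*cos(v)/(2*Abs(u)), -sqrt(2)*u*sin(v)/(2*Abs(u)), sqrt(2)*u/(2*Abs(u))), and the second partials r_uu, r_uv, r_vv. Take dot products:
  L(u, v) = r_uu · N̂ = 0,
  M(u, v) = r_uv · N̂ = 0,
  N(u, v) = r_vv · N̂ = sqrt(2)*u^2/(2*Abs(u)).
Evaluating at (u, v) = (15/2, -5*pi/6):
  L = 0, M = 0, N = 15*sqrt(2)/4.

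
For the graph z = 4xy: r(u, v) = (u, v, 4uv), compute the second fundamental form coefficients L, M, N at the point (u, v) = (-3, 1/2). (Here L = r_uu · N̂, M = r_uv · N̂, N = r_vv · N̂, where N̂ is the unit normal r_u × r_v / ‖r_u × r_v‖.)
L = 0;  M = 4*sqrt(149)/149;  N = 0

Compute the unit normal N̂(u, v) = (-4*v/sqrt(16*u^2 + 16*v^2 + 1), -4*u/sqrt(16*u^2 + 16*v^2 + 1), 1/sqrt(16*u^2 + 16*v^2 + 1)), and the second partials r_uu, r_uv, r_vv. Take dot products:
  L(u, v) = r_uu · N̂ = 0,
  M(u, v) = r_uv · N̂ = 4/sqrt(16*u^2 + 16*v^2 + 1),
  N(u, v) = r_vv · N̂ = 0.
Evaluating at (u, v) = (-3, 1/2):
  L = 0, M = 4*sqrt(149)/149, N = 0.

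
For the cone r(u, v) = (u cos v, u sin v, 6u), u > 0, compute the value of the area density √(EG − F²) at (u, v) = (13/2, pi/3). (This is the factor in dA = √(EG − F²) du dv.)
√(EG − F²)|_{(13/2, pi/3)} = 13*sqrt(37)/2

E = 37, F = 0, G = u^2, so EG − F² = 37*u^2. Taking the positive square root: √(EG − F²) = sqrt(37)*Abs(u). At (u, v) = (13/2, pi/3): 13*sqrt(37)/2.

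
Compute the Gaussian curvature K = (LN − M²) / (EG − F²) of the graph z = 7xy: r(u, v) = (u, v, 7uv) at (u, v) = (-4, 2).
K = -49/962361

Coefficients of the first fundamental form: E = 49*v^2 + 1, F = 49*u*v, G = 49*u^2 + 1.
Coefficients of the second fundamental form: L = 0, M = 7/sqrt(49*u^2 + 49*v^2 + 1), N = 0.
Assemble K = (LN − M²)/(EG − F²) = -49/(2401*u^4 + 4802*u^2*v^2 + 98*u^2 + 2401*v^4 + 98*v^2 + 1). At (u, v) = (-4, 2): K = -49/962361.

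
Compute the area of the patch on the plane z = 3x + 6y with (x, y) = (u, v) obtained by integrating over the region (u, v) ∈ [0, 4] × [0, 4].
Area = 16*sqrt(46)

Area = ∫∫ √(EG − F²) du dv with √(EG − F²) = sqrt(46). Integrating over [0, 4] × [0, 4] gives 16*sqrt(46).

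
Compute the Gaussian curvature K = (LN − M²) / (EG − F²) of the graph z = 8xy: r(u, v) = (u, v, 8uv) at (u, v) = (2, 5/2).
K = -64/431649

Coefficients of the first fundamental form: E = 64*v^2 + 1, F = 64*u*v, G = 64*u^2 + 1.
Coefficients of the second fundamental form: L = 0, M = 8/sqrt(64*u^2 + 64*v^2 + 1), N = 0.
Assemble K = (LN − M²)/(EG − F²) = -64/(4096*u^4 + 8192*u^2*v^2 + 128*u^2 + 4096*v^4 + 128*v^2 + 1). At (u, v) = (2, 5/2): K = -64/431649.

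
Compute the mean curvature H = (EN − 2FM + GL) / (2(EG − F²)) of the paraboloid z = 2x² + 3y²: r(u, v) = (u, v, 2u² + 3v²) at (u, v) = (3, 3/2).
H = 599*sqrt(226)/51076

With E = 16*u^2 + 1, F = 24*u*v, G = 36*v^2 + 1, L = 4/sqrt(16*u^2 + 36*v^2 + 1), M = 0, N = 6/sqrt(16*u^2 + 36*v^2 + 1), assemble
  H = (EN − 2FM + GL) / (2(EG − F²)) = (48*u^2 + 72*v^2 + 5)/(16*u^2 + 36*v^2 + 1)^(3/2).
At (u, v) = (3, 3/2): H = 599*sqrt(226)/51076.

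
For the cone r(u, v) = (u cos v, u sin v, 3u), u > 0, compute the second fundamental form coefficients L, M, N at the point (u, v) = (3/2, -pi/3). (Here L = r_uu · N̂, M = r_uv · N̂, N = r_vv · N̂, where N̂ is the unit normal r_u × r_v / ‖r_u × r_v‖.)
L = 0;  M = 0;  N = 9*sqrt(10)/20

Compute the unit normal N̂(u, v) = (-3*sqrt(10)*u*cos(v)/(10*Abs(u)), -3*sqrt(10)*u*sin(v)/(10*Abs(u)), sqrt(10)*u/(10*Abs(u))), and the second partials r_uu, r_uv, r_vv. Take dot products:
  L(u, v) = r_uu · N̂ = 0,
  M(u, v) = r_uv · N̂ = 0,
  N(u, v) = r_vv · N̂ = 3*sqrt(10)*u^2/(10*Abs(u)).
Evaluating at (u, v) = (3/2, -pi/3):
  L = 0, M = 0, N = 9*sqrt(10)/20.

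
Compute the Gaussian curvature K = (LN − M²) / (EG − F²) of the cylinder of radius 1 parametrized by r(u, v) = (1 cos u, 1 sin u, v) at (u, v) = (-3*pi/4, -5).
K = 0

Coefficients of the first fundamental form: E = 1, F = 0, G = 1.
Coefficients of the second fundamental form: L = -1, M = 0, N = 0.
Assemble K = (LN − M²)/(EG − F²) = 0. At (u, v) = (-3*pi/4, -5): K = 0.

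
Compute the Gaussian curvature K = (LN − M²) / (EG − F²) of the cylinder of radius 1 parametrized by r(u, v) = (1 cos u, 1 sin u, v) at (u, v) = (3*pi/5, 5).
K = 0

Coefficients of the first fundamental form: E = 1, F = 0, G = 1.
Coefficients of the second fundamental form: L = -1, M = 0, N = 0.
Assemble K = (LN − M²)/(EG − F²) = 0. At (u, v) = (3*pi/5, 5): K = 0.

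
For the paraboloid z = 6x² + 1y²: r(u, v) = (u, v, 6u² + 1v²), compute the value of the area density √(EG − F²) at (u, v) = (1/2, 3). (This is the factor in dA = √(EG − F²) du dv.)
√(EG − F²)|_{(1/2, 3)} = sqrt(73)

E = 144*u^2 + 1, F = 24*u*v, G = 4*v^2 + 1, so EG − F² = 144*u^2 + 4*v^2 + 1. Taking the positive square root: √(EG − F²) = sqrt(144*u^2 + 4*v^2 + 1). At (u, v) = (1/2, 3): sqrt(73).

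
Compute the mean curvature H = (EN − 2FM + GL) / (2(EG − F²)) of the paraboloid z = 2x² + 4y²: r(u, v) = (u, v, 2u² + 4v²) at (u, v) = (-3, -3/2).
H = 870/4913

With E = 16*u^2 + 1, F = 32*u*v, G = 64*v^2 + 1, L = 4/sqrt(16*u^2 + 64*v^2 + 1), M = 0, N = 8/sqrt(16*u^2 + 64*v^2 + 1), assemble
  H = (EN − 2FM + GL) / (2(EG − F²)) = 2*(32*u^2 + 64*v^2 + 3)/(16*u^2 + 64*v^2 + 1)^(3/2).
At (u, v) = (-3, -3/2): H = 870/4913.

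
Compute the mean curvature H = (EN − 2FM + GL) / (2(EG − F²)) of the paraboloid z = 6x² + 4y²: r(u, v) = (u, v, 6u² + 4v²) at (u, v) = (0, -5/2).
H = 2410*sqrt(401)/160801

With E = 144*u^2 + 1, F = 96*u*v, G = 64*v^2 + 1, L = 12/sqrt(144*u^2 + 64*v^2 + 1), M = 0, N = 8/sqrt(144*u^2 + 64*v^2 + 1), assemble
  H = (EN − 2FM + GL) / (2(EG − F²)) = 2*(288*u^2 + 192*v^2 + 5)/(144*u^2 + 64*v^2 + 1)^(3/2).
At (u, v) = (0, -5/2): H = 2410*sqrt(401)/160801.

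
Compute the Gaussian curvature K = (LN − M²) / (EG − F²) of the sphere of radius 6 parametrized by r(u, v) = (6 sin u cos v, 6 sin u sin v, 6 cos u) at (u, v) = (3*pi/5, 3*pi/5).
K = 1/36

Coefficients of the first fundamental form: E = 36, F = 0, G = 36*sin(u)^2.
Coefficients of the second fundamental form: L = -6*sin(u)/Abs(sin(u)), M = 0, N = -6*sin(u)^3/Abs(sin(u)).
Assemble K = (LN − M²)/(EG − F²) = 1/36. At (u, v) = (3*pi/5, 3*pi/5): K = 1/36.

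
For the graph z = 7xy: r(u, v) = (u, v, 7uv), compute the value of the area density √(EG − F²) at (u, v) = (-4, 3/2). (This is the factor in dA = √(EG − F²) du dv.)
√(EG − F²)|_{(-4, 3/2)} = sqrt(3581)/2

E = 49*v^2 + 1, F = 49*u*v, G = 49*u^2 + 1, so EG − F² = 49*u^2 + 49*v^2 + 1. Taking the positive square root: √(EG − F²) = sqrt(49*u^2 + 49*v^2 + 1). At (u, v) = (-4, 3/2): sqrt(3581)/2.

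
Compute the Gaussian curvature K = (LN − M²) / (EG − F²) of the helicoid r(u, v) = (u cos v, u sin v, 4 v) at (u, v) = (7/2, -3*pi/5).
K = -256/12769

Coefficients of the first fundamental form: E = 1, F = 0, G = u^2 + 16.
Coefficients of the second fundamental form: L = 0, M = -4/sqrt(u^2 + 16), N = 0.
Assemble K = (LN − M²)/(EG − F²) = -16/(u^2 + 16)^2. At (u, v) = (7/2, -3*pi/5): K = -256/12769.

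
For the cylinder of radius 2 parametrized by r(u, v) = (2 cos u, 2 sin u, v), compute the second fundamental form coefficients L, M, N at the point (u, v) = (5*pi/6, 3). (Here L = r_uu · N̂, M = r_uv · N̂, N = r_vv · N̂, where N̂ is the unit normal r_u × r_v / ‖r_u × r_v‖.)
L = -2;  M = 0;  N = 0

Compute the unit normal N̂(u, v) = (cos(u), sin(u), 0), and the second partials r_uu, r_uv, r_vv. Take dot products:
  L(u, v) = r_uu · N̂ = -2,
  M(u, v) = r_uv · N̂ = 0,
  N(u, v) = r_vv · N̂ = 0.
Evaluating at (u, v) = (5*pi/6, 3):
  L = -2, M = 0, N = 0.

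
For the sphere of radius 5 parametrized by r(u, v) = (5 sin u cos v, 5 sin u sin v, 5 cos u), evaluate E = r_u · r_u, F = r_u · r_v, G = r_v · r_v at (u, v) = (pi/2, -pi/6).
E = 25;  F = 0;  G = 25

Partials: r_u = (5*cos(u)*cos(v), 5*sin(v)*cos(u), -5*sin(u)), r_v = (-5*sin(u)*sin(v), 5*sin(u)*cos(v), 0). As functions of (u, v):
  E = r_u · r_u = 25,
  F = r_u · r_v = 0,
  G = r_v · r_v = 25*sin(u)^2.
Evaluating at (u, v) = (pi/2, -pi/6): E = 25, F = 0, G = 25.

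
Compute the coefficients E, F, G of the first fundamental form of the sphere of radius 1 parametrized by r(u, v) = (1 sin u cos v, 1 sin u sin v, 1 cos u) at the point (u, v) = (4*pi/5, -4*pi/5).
E = 1;  F = 0;  G = 5/8 - sqrt(5)/8

Partials: r_u = (cos(u)*cos(v), sin(v)*cos(u), -sin(u)), r_v = (-sin(u)*sin(v), sin(u)*cos(v), 0). As functions of (u, v):
  E = r_u · r_u = 1,
  F = r_u · r_v = 0,
  G = r_v · r_v = sin(u)^2.
Evaluating at (u, v) = (4*pi/5, -4*pi/5): E = 1, F = 0, G = 5/8 - sqrt(5)/8.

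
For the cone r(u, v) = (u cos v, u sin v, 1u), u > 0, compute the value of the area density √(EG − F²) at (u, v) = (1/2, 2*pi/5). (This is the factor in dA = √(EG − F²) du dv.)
√(EG − F²)|_{(1/2, 2*pi/5)} = sqrt(2)/2

E = 2, F = 0, G = u^2, so EG − F² = 2*u^2. Taking the positive square root: √(EG − F²) = sqrt(2)*Abs(u). At (u, v) = (1/2, 2*pi/5): sqrt(2)/2.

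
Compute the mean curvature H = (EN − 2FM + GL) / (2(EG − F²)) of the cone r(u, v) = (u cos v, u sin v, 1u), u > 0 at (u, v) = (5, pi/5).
H = sqrt(2)/20

With E = 2, F = 0, G = u^2, L = 0, M = 0, N = sqrt(2)*u^2/(2*Abs(u)), assemble
  H = (EN − 2FM + GL) / (2(EG − F²)) = sqrt(2)/(4*Abs(u)).
At (u, v) = (5, pi/5): H = sqrt(2)/20.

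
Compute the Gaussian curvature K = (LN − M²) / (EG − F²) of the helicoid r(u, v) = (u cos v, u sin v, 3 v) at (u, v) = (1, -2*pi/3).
K = -9/100

Coefficients of the first fundamental form: E = 1, F = 0, G = u^2 + 9.
Coefficients of the second fundamental form: L = 0, M = -3/sqrt(u^2 + 9), N = 0.
Assemble K = (LN − M²)/(EG − F²) = -9/(u^2 + 9)^2. At (u, v) = (1, -2*pi/3): K = -9/100.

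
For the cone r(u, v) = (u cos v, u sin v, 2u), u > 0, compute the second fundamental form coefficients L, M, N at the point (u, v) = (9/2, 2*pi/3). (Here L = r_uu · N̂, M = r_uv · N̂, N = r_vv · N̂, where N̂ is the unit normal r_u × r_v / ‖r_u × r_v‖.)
L = 0;  M = 0;  N = 9*sqrt(5)/5

Compute the unit normal N̂(u, v) = (-2*sqrt(5)*u*cos(v)/(5*Abs(u)), -2*sqrt(5)*u*sin(v)/(5*Abs(u)), sqrt(5)*u/(5*Abs(u))), and the second partials r_uu, r_uv, r_vv. Take dot products:
  L(u, v) = r_uu · N̂ = 0,
  M(u, v) = r_uv · N̂ = 0,
  N(u, v) = r_vv · N̂ = 2*sqrt(5)*u^2/(5*Abs(u)).
Evaluating at (u, v) = (9/2, 2*pi/3):
  L = 0, M = 0, N = 9*sqrt(5)/5.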